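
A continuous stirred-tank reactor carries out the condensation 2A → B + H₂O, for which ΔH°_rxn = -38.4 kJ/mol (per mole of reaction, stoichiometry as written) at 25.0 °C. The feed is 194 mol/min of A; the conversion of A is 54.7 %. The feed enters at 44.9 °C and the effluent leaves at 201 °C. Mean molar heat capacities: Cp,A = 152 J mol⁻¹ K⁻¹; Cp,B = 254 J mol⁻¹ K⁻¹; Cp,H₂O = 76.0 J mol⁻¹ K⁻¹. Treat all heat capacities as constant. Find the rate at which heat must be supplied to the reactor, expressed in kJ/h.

Q_in = 169000 kJ/h

Extent of reaction ξ = 0.547 × 194 / 2 = 53.059 mol/min
Reaction term: ξ·ΔH°_rxn = 53.059 × -38.4 = -2037.5 kJ/min
Sensible, feed 44.9→25 °C: -586.81 kJ/min
Outlet flows (mol/min): A 87.882, B 53.059, H₂O 53.059
Sensible, products 25→201 °C: 5432.7 kJ/min
Q = ΔH = 2808.4 kJ/min = 46.807 kW
Heat supplied = 168500 kJ/h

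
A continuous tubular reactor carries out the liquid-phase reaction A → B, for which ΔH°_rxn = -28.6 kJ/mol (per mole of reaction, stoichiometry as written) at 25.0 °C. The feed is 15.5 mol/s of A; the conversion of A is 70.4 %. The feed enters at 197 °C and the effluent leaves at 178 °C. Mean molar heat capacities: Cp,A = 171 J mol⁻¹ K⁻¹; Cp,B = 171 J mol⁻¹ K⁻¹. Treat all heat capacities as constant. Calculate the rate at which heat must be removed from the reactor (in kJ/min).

Extent of reaction ξ = 0.704 × 15.5 = 10.912 mol/s
Reaction term: ξ·ΔH°_rxn = 10.912 × -28.6 = -312.08 kJ/s
Sensible, feed 197→25 °C: -455.89 kJ/s
Outlet flows (mol/s): A 4.588, B 10.912
Sensible, products 25→178 °C: 405.53 kJ/s
Q = ΔH = -362.44 kJ/s = -362.44 kW
Heat removed = 21747 kJ/min

Q_out = 21700 kJ/min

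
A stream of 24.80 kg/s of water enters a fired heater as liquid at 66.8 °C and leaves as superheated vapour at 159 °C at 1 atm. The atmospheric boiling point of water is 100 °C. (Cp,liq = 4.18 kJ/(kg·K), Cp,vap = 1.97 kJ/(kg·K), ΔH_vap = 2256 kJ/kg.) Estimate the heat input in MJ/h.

liquid 66.8→100 °C: 138.78 kJ/kg
vaporisation at 100 °C: 2256 kJ/kg
vapour 100→159 °C: 116.23 kJ/kg
Δh = 138.78 + 2256 + 116.23 = 2511 kJ/kg
Q = ṁ·Δh = 24.80 kg/s × 2511 kJ/kg = 62273 kJ/s
|Q| = 62273 kW = 224180 MJ/h

Q = 224000 MJ/h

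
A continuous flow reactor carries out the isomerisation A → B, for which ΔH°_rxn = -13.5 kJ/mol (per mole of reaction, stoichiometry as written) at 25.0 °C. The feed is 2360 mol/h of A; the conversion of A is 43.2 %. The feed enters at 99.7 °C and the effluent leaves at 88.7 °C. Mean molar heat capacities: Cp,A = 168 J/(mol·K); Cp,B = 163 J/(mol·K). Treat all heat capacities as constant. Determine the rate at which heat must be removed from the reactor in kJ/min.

Q_out = 307 kJ/min

Extent of reaction ξ = 0.432 × 2360 = 1019.5 mol/h
Reaction term: ξ·ΔH°_rxn = 1019.5 × -13.5 = -13764 kJ/h
Sensible, feed 99.7→25 °C: -29617 kJ/h
Outlet flows (mol/h): A 1340.5, B 1019.5
Sensible, products 25→88.7 °C: 24931 kJ/h
Q = ΔH = -18450 kJ/h = -5.1249 kW
Heat removed = 307.49 kJ/min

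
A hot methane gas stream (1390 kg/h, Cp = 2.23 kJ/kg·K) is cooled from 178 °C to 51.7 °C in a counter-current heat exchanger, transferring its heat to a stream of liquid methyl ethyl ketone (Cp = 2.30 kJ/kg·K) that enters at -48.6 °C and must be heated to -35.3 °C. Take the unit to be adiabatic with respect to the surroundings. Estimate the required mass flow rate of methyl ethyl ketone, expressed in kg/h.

ṁ_c = 12800 kg/h

Heat released by hot stream: Q = 1390 × 2.23 × (178 − 51.7) = 391490 kJ/h
Energy balance on cold side (adiabatic exchanger): Q = ṁ_c·Cp_c·(T_c,out − T_c,in)
ṁ_c = 391490 / [2.30 × (-35.3 − -48.6)] = 12798 kg/h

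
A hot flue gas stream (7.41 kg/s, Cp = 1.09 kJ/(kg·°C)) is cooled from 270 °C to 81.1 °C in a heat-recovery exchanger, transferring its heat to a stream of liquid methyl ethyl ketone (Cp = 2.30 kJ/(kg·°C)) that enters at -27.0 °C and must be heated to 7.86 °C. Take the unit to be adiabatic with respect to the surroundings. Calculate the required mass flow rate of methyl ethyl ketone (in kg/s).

ṁ_c = 19.0 kg/s

Heat released by hot stream: Q = 7.41 × 1.09 × (270 − 81.1) = 1525.7 kJ/s
Energy balance on cold side (adiabatic exchanger): Q = ṁ_c·Cp_c·(T_c,out − T_c,in)
ṁ_c = 1525.7 / [2.30 × (7.86 − -27.0)] = 19.029 kg/s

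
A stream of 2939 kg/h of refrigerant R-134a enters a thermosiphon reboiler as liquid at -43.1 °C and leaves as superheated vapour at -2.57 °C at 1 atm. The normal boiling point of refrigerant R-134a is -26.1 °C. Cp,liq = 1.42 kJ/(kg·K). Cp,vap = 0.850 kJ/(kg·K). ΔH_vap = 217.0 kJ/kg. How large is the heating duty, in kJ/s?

liquid -43.1→-26.1 °C: 24.14 kJ/kg
vaporisation at -26.1 °C: 217 kJ/kg
vapour -26.1→-2.57 °C: 20 kJ/kg
Δh = 24.14 + 217 + 20 = 261.14 kJ/kg
Q = ṁ·Δh = 2939 kg/h × 261.14 kJ/kg = 767490 kJ/h
|Q| = 213.19 kW

Q = 213 kJ/s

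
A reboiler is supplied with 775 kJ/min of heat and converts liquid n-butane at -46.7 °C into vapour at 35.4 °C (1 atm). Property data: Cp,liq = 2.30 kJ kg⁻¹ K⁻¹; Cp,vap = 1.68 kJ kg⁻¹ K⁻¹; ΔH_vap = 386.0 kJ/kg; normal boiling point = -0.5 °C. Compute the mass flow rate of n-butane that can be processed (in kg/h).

Δh = 2.30×(-0.5−-46.7) + 386.0 + 1.68×(35.4−-0.5) = 552.57 kJ/kg
Q = 775 kJ/min = 12.917 kJ/s = 46500 kJ/h
ṁ = Q/Δh = 46500 / 552.57 = 84.152 kg/h

ṁ = 84.2 kg/h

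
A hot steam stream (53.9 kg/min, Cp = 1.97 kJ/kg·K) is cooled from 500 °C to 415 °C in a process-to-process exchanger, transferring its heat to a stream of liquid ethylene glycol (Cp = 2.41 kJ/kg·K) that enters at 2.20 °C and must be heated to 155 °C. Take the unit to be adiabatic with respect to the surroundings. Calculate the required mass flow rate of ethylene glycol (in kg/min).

Heat released by hot stream: Q = 53.9 × 1.97 × (500 − 415) = 9025.6 kJ/min
Energy balance on cold side (adiabatic exchanger): Q = ṁ_c·Cp_c·(T_c,out − T_c,in)
ṁ_c = 9025.6 / [2.41 × (155 − 2.20)] = 24.509 kg/min

ṁ_c = 24.5 kg/min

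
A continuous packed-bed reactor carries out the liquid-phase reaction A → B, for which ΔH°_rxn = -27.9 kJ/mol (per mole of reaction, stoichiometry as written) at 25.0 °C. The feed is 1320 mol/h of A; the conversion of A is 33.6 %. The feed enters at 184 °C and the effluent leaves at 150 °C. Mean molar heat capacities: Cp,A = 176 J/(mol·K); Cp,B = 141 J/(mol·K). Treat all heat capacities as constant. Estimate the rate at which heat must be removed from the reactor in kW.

Extent of reaction ξ = 0.336 × 1320 = 443.52 mol/h
Reaction term: ξ·ΔH°_rxn = 443.52 × -27.9 = -12374 kJ/h
Sensible, feed 184→25 °C: -36939 kJ/h
Outlet flows (mol/h): A 876.48, B 443.52
Sensible, products 25→150 °C: 27100 kJ/h
Q = ΔH = -22213 kJ/h = -6.1704 kW
Heat removed = 6.1704 kW

Q_out = 6.17 kW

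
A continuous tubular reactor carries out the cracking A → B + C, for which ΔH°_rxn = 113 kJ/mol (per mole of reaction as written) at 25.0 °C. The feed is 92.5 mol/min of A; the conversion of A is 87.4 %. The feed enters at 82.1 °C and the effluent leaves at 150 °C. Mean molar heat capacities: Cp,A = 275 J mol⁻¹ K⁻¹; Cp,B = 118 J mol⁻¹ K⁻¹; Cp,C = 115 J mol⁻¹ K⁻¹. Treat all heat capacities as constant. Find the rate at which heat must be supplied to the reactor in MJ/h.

Q_in = 626 MJ/h

Extent of reaction ξ = 0.874 × 92.5 = 80.845 mol/min
Reaction term: ξ·ΔH°_rxn = 80.845 × 113 = 9135.5 kJ/min
Sensible, feed 82.1→25 °C: -1452.5 kJ/min
Outlet flows (mol/min): A 11.655, B 80.845, C 80.845
Sensible, products 25→150 °C: 2755.3 kJ/min
Q = ΔH = 10438 kJ/min = 173.97 kW
Heat supplied = 626.3 MJ/h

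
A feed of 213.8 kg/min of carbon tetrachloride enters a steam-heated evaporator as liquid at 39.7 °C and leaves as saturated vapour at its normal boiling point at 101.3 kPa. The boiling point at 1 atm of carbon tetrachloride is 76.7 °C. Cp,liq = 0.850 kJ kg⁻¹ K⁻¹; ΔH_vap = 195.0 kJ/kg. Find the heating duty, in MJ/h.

liquid 39.7→76.7 °C: 31.45 kJ/kg
vaporisation at 76.7 °C: 195 kJ/kg
Δh = 31.45 + 195 = 226.45 kJ/kg
Q = ṁ·Δh = 213.8 kg/min × 226.45 kJ/kg = 48415 kJ/min
|Q| = 806.92 kW = 2904.9 MJ/h

Q = 2900 MJ/h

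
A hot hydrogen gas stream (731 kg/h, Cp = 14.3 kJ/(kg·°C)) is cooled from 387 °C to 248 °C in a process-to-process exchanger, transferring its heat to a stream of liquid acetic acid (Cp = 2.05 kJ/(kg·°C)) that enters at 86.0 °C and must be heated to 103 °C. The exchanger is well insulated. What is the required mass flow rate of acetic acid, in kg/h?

Heat released by hot stream: Q = 731 × 14.3 × (387 − 248) = 1.453e+06 kJ/h
Energy balance on cold side (adiabatic exchanger): Q = ṁ_c·Cp_c·(T_c,out − T_c,in)
ṁ_c = 1.453e+06 / [2.05 × (103 − 86.0)] = 41693 kg/h

ṁ_c = 41700 kg/h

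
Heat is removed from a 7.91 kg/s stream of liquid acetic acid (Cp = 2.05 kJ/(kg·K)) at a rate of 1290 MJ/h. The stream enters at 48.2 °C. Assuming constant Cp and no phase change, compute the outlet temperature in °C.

T_out = 26.1 °C

Q = 1290 MJ/h = 358.33 kJ/s
ΔT = Q/(ṁ·Cp) = 358.33/(7.91×2.05) = 22.098 K
T_out = 48.2 − 22.098 = 26.102 °C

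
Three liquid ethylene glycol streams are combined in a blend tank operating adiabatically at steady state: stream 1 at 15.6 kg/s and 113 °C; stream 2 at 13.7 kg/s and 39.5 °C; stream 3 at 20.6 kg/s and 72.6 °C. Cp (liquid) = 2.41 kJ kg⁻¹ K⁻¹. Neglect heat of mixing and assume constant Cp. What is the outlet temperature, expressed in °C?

T_out = 76.1 °C

No heat crosses the boundary, so H_out = H_in.
T_out = Σ ṁᵢCp,ᵢTᵢ / Σ ṁᵢCp,ᵢ
      = 9156.8 / 120.26 = 76.142 °C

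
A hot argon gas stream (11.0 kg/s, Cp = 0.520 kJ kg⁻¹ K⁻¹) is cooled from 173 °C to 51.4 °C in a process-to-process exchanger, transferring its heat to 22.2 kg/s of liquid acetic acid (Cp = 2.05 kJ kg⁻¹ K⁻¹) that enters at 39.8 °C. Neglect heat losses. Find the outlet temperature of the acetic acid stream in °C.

Heat released by hot stream: Q = 11.0 × 0.520 × (173 − 51.4) = 695.55 kJ/s
Energy balance on cold side (adiabatic exchanger): Q = ṁ_c·Cp_c·(T_c,out − T_c,in)
T_c,out = 39.8 + 695.55/(22.2 × 2.05) = 55.083 °C

T_c,out = 55.1 °C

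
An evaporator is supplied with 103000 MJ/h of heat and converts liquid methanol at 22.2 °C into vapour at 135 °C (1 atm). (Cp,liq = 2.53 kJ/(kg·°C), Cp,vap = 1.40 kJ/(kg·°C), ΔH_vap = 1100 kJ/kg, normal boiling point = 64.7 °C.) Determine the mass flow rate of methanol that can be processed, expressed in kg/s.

ṁ = 21.9 kg/s

Δh = 2.53×(64.7−22.2) + 1100 + 1.40×(135−64.7) = 1305.9 kJ/kg
Q = 103000 MJ/h = 28611 kJ/s = 28611 kJ/s
ṁ = Q/Δh = 28611 / 1305.9 = 21.908 kg/s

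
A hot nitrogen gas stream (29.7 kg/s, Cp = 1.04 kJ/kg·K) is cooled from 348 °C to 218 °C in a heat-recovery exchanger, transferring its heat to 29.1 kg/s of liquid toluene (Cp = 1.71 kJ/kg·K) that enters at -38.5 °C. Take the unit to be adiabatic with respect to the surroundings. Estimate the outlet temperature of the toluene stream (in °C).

Heat released by hot stream: Q = 29.7 × 1.04 × (348 − 218) = 4015.4 kJ/s
Energy balance on cold side (adiabatic exchanger): Q = ṁ_c·Cp_c·(T_c,out − T_c,in)
T_c,out = -38.5 + 4015.4/(29.1 × 1.71) = 42.195 °C

T_c,out = 42.2 °C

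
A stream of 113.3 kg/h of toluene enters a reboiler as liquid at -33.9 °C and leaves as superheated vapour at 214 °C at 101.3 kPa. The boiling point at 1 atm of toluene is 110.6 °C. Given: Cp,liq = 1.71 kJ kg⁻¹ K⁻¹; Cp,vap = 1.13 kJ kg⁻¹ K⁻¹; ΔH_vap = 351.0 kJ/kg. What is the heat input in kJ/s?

liquid -33.9→110.6 °C: 247.09 kJ/kg
vaporisation at 110.6 °C: 351 kJ/kg
vapour 110.6→214 °C: 116.84 kJ/kg
Δh = 247.09 + 351 + 116.84 = 714.94 kJ/kg
Q = ṁ·Δh = 113.3 kg/h × 714.94 kJ/kg = 81002 kJ/h
|Q| = 22.501 kW

Q = 22.5 kJ/s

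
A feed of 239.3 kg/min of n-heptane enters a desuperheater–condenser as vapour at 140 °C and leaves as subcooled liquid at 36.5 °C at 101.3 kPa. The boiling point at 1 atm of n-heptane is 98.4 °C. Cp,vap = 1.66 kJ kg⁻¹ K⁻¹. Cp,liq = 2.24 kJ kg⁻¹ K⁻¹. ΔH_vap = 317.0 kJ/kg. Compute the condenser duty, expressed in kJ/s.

vapour 140→98.4 °C: -69.056 kJ/kg
condensation at 98.4 °C: -317 kJ/kg
liquid 98.4→36.5 °C: -138.66 kJ/kg
Δh = -69.056 + -317 + -138.66 = -524.71 kJ/kg
Q = ṁ·Δh = 239.3 kg/min × -524.71 kJ/kg = -125560 kJ/min
|Q| = 2092.7 kW

Q_c = 2090 kJ/s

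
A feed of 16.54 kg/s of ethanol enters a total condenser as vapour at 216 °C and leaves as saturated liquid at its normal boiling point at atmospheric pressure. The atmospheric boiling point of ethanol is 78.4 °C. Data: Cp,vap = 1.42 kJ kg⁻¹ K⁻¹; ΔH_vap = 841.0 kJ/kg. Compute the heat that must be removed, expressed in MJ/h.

Q_c = 61700 MJ/h

vapour 216→78.4 °C: -195.39 kJ/kg
condensation at 78.4 °C: -841 kJ/kg
Δh = -195.39 + -841 = -1036.4 kJ/kg
Q = ṁ·Δh = 16.54 kg/s × -1036.4 kJ/kg = -17142 kJ/s
|Q| = 17142 kW = 61711 MJ/h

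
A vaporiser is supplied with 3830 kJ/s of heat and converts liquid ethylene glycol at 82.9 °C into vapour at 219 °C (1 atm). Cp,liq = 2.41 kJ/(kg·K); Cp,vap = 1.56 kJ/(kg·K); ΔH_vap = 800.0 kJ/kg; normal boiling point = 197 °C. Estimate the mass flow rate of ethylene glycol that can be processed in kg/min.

Δh = 2.41×(197−82.9) + 800.0 + 1.56×(219−197) = 1109.3 kJ/kg
Q = 3830 kJ/s = 3830 kJ/s = 229800 kJ/min
ṁ = Q/Δh = 229800 / 1109.3 = 207.16 kg/min

ṁ = 207 kg/min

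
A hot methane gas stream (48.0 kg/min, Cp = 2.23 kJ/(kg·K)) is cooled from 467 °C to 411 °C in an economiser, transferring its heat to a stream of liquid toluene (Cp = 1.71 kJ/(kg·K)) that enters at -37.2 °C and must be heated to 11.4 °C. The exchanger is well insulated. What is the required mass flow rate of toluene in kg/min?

ṁ_c = 72.1 kg/min

Heat released by hot stream: Q = 48.0 × 2.23 × (467 − 411) = 5994.2 kJ/min
Energy balance on cold side (adiabatic exchanger): Q = ṁ_c·Cp_c·(T_c,out − T_c,in)
ṁ_c = 5994.2 / [1.71 × (11.4 − -37.2)] = 72.128 kg/min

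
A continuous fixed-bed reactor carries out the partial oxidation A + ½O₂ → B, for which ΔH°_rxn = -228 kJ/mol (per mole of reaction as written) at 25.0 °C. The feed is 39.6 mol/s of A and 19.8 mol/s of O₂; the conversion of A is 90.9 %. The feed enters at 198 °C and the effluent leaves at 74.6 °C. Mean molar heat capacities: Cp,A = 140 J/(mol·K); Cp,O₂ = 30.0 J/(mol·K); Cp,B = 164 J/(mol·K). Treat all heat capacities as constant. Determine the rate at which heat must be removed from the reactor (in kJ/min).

Extent of reaction ξ = 0.909 × 39.6 = 35.996 mol/s
Reaction term: ξ·ΔH°_rxn = 35.996 × -228 = -8207.2 kJ/s
Sensible, feed 198→25 °C: -1061.9 kJ/s
Outlet flows (mol/s): A 3.6036, O₂ 1.8018, B 35.996
Sensible, products 25→74.6 °C: 320.51 kJ/s
Q = ΔH = -8948.5 kJ/s = -8948.5 kW
Heat removed = 536910 kJ/min

Q_out = 537000 kJ/min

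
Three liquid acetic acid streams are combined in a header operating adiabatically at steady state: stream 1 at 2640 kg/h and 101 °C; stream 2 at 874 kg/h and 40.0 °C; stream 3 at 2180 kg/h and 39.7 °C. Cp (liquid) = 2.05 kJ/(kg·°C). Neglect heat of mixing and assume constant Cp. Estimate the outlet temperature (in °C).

T_out = 68.2 °C

No heat crosses the boundary, so H_out = H_in.
T_out = Σ ṁᵢCp,ᵢTᵢ / Σ ṁᵢCp,ᵢ
      = 795700 / 11673 = 68.168 °C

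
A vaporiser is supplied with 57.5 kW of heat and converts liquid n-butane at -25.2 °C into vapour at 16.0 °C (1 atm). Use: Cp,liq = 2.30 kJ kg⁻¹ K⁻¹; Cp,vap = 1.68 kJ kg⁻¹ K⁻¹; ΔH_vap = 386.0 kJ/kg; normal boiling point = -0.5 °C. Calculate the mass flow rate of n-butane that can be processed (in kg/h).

ṁ = 440 kg/h

Δh = 2.30×(-0.5−-25.2) + 386.0 + 1.68×(16.0−-0.5) = 470.53 kJ/kg
Q = 57.5 kW = 57.5 kJ/s = 207000 kJ/h
ṁ = Q/Δh = 207000 / 470.53 = 439.93 kg/h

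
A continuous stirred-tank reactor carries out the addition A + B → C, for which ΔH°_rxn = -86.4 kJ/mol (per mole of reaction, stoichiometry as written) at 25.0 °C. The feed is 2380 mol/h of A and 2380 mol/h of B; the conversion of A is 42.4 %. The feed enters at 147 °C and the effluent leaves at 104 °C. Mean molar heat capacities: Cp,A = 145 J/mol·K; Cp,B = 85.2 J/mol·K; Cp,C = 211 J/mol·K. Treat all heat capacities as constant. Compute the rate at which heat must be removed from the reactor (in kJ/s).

Q_out = 31.2 kJ/s

Extent of reaction ξ = 0.424 × 2380 = 1009.1 mol/h
Reaction term: ξ·ΔH°_rxn = 1009.1 × -86.4 = -87188 kJ/h
Sensible, feed 147→25 °C: -66841 kJ/h
Outlet flows (mol/h): A 1370.9, B 1370.9, C 1009.1
Sensible, products 25→104 °C: 41752 kJ/h
Q = ΔH = -112280 kJ/h = -31.188 kW
Heat removed = 31.188 kJ/s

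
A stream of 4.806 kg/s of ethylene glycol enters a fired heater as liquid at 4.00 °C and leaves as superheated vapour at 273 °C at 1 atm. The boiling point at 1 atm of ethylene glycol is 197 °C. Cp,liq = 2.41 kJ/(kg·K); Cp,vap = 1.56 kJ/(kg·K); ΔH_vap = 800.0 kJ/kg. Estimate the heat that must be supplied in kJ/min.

liquid 4.00→197 °C: 465.13 kJ/kg
vaporisation at 197 °C: 800 kJ/kg
vapour 197→273 °C: 118.56 kJ/kg
Δh = 465.13 + 800 + 118.56 = 1383.7 kJ/kg
Q = ṁ·Δh = 4.806 kg/s × 1383.7 kJ/kg = 6650 kJ/s
|Q| = 6650 kW = 399000 kJ/min

Q = 399000 kJ/min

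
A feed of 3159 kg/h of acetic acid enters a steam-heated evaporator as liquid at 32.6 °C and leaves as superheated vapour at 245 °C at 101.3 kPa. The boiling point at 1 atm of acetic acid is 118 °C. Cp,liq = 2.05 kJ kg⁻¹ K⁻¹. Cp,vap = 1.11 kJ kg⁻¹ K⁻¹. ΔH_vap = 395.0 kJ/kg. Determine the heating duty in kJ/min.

Q = 37400 kJ/min

liquid 32.6→118 °C: 175.07 kJ/kg
vaporisation at 118 °C: 395 kJ/kg
vapour 118→245 °C: 140.97 kJ/kg
Δh = 175.07 + 395 + 140.97 = 711.04 kJ/kg
Q = ṁ·Δh = 3159 kg/h × 711.04 kJ/kg = 2.2462e+06 kJ/h
|Q| = 623.94 kW = 37436 kJ/min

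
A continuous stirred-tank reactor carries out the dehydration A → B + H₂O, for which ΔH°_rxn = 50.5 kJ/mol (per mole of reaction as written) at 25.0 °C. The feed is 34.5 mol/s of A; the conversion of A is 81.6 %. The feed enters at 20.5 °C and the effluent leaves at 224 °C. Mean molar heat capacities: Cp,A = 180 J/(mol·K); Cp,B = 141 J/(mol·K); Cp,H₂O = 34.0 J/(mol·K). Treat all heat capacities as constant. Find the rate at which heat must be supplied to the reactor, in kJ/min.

Extent of reaction ξ = 0.816 × 34.5 = 28.152 mol/s
Reaction term: ξ·ΔH°_rxn = 28.152 × 50.5 = 1421.7 kJ/s
Sensible, feed 20.5→25 °C: 27.945 kJ/s
Outlet flows (mol/s): A 6.348, B 28.152, H₂O 28.152
Sensible, products 25→224 °C: 1207.8 kJ/s
Q = ΔH = 2657.4 kJ/s = 2657.4 kW
Heat supplied = 159440 kJ/min

Q_in = 159000 kJ/min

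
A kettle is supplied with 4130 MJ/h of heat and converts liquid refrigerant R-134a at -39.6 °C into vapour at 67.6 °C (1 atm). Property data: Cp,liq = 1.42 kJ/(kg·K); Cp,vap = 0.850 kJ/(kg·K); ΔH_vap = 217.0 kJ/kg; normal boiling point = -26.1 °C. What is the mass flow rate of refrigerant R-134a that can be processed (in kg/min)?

ṁ = 218 kg/min

Δh = 1.42×(-26.1−-39.6) + 217.0 + 0.850×(67.6−-26.1) = 315.81 kJ/kg
Q = 4130 MJ/h = 1147.2 kJ/s = 68833 kJ/min
ṁ = Q/Δh = 68833 / 315.81 = 217.95 kg/min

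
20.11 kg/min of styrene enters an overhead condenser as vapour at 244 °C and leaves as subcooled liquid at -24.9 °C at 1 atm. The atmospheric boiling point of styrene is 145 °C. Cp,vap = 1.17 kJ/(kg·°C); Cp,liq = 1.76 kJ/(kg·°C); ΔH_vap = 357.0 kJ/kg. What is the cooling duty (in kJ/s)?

Q_c = 259 kJ/s

vapour 244→145 °C: -115.83 kJ/kg
condensation at 145 °C: -357 kJ/kg
liquid 145→-24.9 °C: -299.02 kJ/kg
Δh = -115.83 + -357 + -299.02 = -771.85 kJ/kg
Q = ṁ·Δh = 20.11 kg/min × -771.85 kJ/kg = -15522 kJ/min
|Q| = 258.7 kW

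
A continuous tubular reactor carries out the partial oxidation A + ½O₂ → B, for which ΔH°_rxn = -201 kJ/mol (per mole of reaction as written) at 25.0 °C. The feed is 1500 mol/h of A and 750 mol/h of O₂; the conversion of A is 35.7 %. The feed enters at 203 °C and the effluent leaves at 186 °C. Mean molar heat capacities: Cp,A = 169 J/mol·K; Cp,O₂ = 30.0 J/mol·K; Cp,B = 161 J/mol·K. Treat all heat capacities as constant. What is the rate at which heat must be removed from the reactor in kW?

Extent of reaction ξ = 0.357 × 1500 = 535.5 mol/h
Reaction term: ξ·ΔH°_rxn = 535.5 × -201 = -107640 kJ/h
Sensible, feed 203→25 °C: -49128 kJ/h
Outlet flows (mol/h): A 964.5, O₂ 482.25, B 535.5
Sensible, products 25→186 °C: 42453 kJ/h
Q = ΔH = -114310 kJ/h = -31.753 kW
Heat removed = 31.753 kW

Q_out = 31.8 kW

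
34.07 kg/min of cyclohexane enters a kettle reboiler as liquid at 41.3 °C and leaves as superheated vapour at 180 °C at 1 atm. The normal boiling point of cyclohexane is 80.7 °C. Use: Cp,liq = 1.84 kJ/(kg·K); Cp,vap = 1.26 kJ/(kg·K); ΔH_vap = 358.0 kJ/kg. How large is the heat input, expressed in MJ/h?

Q = 1140 MJ/h

liquid 41.3→80.7 °C: 72.496 kJ/kg
vaporisation at 80.7 °C: 358 kJ/kg
vapour 80.7→180 °C: 125.12 kJ/kg
Δh = 72.496 + 358 + 125.12 = 555.61 kJ/kg
Q = ṁ·Δh = 34.07 kg/min × 555.61 kJ/kg = 18930 kJ/min
|Q| = 315.5 kW = 1135.8 MJ/h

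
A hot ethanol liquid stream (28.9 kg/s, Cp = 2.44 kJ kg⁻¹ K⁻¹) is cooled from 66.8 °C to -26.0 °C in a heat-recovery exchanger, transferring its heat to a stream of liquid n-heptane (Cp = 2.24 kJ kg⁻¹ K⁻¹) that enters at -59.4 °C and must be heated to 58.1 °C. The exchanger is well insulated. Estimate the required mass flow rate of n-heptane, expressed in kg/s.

ṁ_c = 24.9 kg/s

Heat released by hot stream: Q = 28.9 × 2.44 × (66.8 − -26.0) = 6543.9 kJ/s
Energy balance on cold side (adiabatic exchanger): Q = ṁ_c·Cp_c·(T_c,out − T_c,in)
ṁ_c = 6543.9 / [2.24 × (58.1 − -59.4)] = 24.863 kg/s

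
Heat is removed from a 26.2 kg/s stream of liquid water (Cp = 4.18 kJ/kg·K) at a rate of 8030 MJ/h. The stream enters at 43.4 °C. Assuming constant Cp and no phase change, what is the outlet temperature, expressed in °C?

T_out = 23.0 °C

Q = 8030 MJ/h = 2230.6 kJ/s
ΔT = Q/(ṁ·Cp) = 2230.6/(26.2×4.18) = 20.367 K
T_out = 43.4 − 20.367 = 23.033 °C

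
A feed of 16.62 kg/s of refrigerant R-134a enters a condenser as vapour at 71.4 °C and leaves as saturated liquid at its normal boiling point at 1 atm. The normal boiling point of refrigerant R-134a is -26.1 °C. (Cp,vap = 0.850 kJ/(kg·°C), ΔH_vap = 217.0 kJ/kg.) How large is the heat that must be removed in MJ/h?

vapour 71.4→-26.1 °C: -82.875 kJ/kg
condensation at -26.1 °C: -217 kJ/kg
Δh = -82.875 + -217 = -299.88 kJ/kg
Q = ṁ·Δh = 16.62 kg/s × -299.88 kJ/kg = -4983.9 kJ/s
|Q| = 4983.9 kW = 17942 MJ/h

Q_c = 17900 MJ/h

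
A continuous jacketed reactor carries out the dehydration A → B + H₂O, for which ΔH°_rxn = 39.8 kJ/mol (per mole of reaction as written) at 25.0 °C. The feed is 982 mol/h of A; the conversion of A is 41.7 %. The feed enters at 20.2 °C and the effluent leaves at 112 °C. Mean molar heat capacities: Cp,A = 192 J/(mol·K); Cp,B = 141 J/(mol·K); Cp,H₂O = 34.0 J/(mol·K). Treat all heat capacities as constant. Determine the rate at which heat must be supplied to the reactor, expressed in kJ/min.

Q_in = 550 kJ/min

Extent of reaction ξ = 0.417 × 982 = 409.49 mol/h
Reaction term: ξ·ΔH°_rxn = 409.49 × 39.8 = 16298 kJ/h
Sensible, feed 20.2→25 °C: 905.01 kJ/h
Outlet flows (mol/h): A 572.51, B 409.49, H₂O 409.49
Sensible, products 25→112 °C: 15798 kJ/h
Q = ΔH = 33001 kJ/h = 9.1668 kW
Heat supplied = 550.01 kJ/min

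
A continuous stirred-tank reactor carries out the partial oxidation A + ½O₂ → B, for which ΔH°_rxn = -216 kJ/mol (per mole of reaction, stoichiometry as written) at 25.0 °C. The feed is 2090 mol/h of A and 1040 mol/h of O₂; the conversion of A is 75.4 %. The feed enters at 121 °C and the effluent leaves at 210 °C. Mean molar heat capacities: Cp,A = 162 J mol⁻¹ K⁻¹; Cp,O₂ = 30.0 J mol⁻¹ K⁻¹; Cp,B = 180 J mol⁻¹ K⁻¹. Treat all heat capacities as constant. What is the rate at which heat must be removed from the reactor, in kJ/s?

Extent of reaction ξ = 0.754 × 2090 = 1575.9 mol/h
Reaction term: ξ·ΔH°_rxn = 1575.9 × -216 = -340390 kJ/h
Sensible, feed 121→25 °C: -35499 kJ/h
Outlet flows (mol/h): A 514.14, O₂ 252.07, B 1575.9
Sensible, products 25→210 °C: 69284 kJ/h
Q = ΔH = -306600 kJ/h = -85.167 kW
Heat removed = 85.167 kJ/s

Q_out = 85.2 kJ/s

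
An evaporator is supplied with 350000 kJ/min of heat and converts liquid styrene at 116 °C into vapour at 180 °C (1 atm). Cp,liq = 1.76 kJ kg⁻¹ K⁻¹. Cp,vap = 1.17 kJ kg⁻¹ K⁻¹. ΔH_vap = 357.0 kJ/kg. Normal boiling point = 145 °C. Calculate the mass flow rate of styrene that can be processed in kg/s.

Δh = 1.76×(145−116) + 357.0 + 1.17×(180−145) = 448.99 kJ/kg
Q = 350000 kJ/min = 5833.3 kJ/s = 5833.3 kJ/s
ṁ = Q/Δh = 5833.3 / 448.99 = 12.992 kg/s

ṁ = 13.0 kg/s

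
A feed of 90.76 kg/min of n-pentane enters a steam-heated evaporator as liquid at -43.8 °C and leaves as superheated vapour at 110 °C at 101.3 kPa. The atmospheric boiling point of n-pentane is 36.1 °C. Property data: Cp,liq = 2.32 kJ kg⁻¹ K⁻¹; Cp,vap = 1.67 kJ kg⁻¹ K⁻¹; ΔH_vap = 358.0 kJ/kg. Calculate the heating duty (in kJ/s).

Q = 1010 kJ/s

liquid -43.8→36.1 °C: 185.37 kJ/kg
vaporisation at 36.1 °C: 358 kJ/kg
vapour 36.1→110 °C: 123.41 kJ/kg
Δh = 185.37 + 358 + 123.41 = 666.78 kJ/kg
Q = ṁ·Δh = 90.76 kg/min × 666.78 kJ/kg = 60517 kJ/min
|Q| = 1008.6 kW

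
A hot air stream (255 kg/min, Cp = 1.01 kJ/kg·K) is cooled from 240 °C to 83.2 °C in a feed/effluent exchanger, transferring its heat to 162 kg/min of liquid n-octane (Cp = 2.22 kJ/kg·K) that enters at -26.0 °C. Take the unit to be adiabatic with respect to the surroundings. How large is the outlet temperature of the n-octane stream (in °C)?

T_c,out = 86.3 °C

Heat released by hot stream: Q = 255 × 1.01 × (240 − 83.2) = 40384 kJ/min
Energy balance on cold side (adiabatic exchanger): Q = ṁ_c·Cp_c·(T_c,out − T_c,in)
T_c,out = -26.0 + 40384/(162 × 2.22) = 86.29 °C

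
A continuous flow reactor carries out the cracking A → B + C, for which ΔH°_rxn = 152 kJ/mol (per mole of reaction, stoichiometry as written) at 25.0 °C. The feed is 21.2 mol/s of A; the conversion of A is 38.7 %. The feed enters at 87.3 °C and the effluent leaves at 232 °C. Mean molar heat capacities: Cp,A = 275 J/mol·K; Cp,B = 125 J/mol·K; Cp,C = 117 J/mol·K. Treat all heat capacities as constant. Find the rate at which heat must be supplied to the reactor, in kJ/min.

Q_in = 122000 kJ/min

Extent of reaction ξ = 0.387 × 21.2 = 8.2044 mol/s
Reaction term: ξ·ΔH°_rxn = 8.2044 × 152 = 1247.1 kJ/s
Sensible, feed 87.3→25 °C: -363.21 kJ/s
Outlet flows (mol/s): A 12.996, B 8.2044, C 8.2044
Sensible, products 25→232 °C: 1150.8 kJ/s
Q = ΔH = 2034.6 kJ/s = 2034.6 kW
Heat supplied = 122080 kJ/min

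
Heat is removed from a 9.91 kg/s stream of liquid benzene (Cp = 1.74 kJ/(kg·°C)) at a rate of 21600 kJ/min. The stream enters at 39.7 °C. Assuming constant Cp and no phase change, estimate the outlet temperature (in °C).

Q = 21600 kJ/min = 360 kJ/s
ΔT = Q/(ṁ·Cp) = 360/(9.91×1.74) = 20.878 K
T_out = 39.7 − 20.878 = 18.822 °C

T_out = 18.8 °C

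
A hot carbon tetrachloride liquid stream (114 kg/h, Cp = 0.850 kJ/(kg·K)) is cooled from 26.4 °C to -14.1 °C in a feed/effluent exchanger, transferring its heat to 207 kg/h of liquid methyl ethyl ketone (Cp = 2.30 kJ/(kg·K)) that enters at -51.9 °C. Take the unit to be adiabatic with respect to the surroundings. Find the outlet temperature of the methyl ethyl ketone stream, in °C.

T_c,out = -43.7 °C

Heat released by hot stream: Q = 114 × 0.850 × (26.4 − -14.1) = 3924.4 kJ/h
Energy balance on cold side (adiabatic exchanger): Q = ṁ_c·Cp_c·(T_c,out − T_c,in)
T_c,out = -51.9 + 3924.4/(207 × 2.30) = -43.657 °C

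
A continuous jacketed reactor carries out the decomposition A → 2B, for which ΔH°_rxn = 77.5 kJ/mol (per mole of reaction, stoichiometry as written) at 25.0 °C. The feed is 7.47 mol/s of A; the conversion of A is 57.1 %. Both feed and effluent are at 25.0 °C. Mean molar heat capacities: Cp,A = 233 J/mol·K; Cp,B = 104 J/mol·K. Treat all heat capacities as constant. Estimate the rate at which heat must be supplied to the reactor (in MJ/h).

Q_in = 1190 MJ/h

Extent of reaction ξ = 0.571 × 7.47 = 4.2654 mol/s
Reaction term: ξ·ΔH°_rxn = 4.2654 × 77.5 = 330.57 kJ/s
Q = ΔH = 330.57 kJ/s = 330.57 kW
Heat supplied = 1190 MJ/h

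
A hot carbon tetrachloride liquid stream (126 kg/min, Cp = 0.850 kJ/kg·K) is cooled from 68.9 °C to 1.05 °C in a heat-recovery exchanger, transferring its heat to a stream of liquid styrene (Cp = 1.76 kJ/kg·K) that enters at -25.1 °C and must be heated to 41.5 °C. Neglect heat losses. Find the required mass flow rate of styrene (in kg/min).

Heat released by hot stream: Q = 126 × 0.850 × (68.9 − 1.05) = 7266.7 kJ/min
Energy balance on cold side (adiabatic exchanger): Q = ṁ_c·Cp_c·(T_c,out − T_c,in)
ṁ_c = 7266.7 / [1.76 × (41.5 − -25.1)] = 61.994 kg/min

ṁ_c = 62.0 kg/min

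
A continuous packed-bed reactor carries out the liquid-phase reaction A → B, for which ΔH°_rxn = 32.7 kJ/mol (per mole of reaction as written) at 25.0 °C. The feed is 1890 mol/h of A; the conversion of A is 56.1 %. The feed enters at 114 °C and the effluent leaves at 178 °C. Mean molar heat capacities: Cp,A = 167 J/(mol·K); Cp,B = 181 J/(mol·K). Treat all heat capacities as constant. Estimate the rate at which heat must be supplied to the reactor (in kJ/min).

Extent of reaction ξ = 0.561 × 1890 = 1060.3 mol/h
Reaction term: ξ·ΔH°_rxn = 1060.3 × 32.7 = 34671 kJ/h
Sensible, feed 114→25 °C: -28091 kJ/h
Outlet flows (mol/h): A 829.71, B 1060.3
Sensible, products 25→178 °C: 50563 kJ/h
Q = ΔH = 57143 kJ/h = 15.873 kW
Heat supplied = 952.38 kJ/min

Q_in = 952 kJ/min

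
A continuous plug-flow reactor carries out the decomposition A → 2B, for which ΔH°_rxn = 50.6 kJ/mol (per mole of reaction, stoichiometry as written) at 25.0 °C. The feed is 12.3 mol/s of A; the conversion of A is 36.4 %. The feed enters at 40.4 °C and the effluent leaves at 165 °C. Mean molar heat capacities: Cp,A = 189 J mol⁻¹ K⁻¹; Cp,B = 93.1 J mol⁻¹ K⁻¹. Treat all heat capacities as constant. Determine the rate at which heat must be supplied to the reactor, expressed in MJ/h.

Extent of reaction ξ = 0.364 × 12.3 = 4.4772 mol/s
Reaction term: ξ·ΔH°_rxn = 4.4772 × 50.6 = 226.55 kJ/s
Sensible, feed 40.4→25 °C: -35.8 kJ/s
Outlet flows (mol/s): A 7.8228, B 8.9544
Sensible, products 25→165 °C: 323.7 kJ/s
Q = ΔH = 514.45 kJ/s = 514.45 kW
Heat supplied = 1852 MJ/h

Q_in = 1850 MJ/h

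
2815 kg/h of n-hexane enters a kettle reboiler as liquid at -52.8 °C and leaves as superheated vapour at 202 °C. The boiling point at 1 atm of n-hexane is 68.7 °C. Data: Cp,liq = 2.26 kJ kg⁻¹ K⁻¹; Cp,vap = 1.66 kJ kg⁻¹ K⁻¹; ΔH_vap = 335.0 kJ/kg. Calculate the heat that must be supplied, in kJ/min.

Q = 39000 kJ/min

liquid -52.8→68.7 °C: 274.59 kJ/kg
vaporisation at 68.7 °C: 335 kJ/kg
vapour 68.7→202 °C: 221.28 kJ/kg
Δh = 274.59 + 335 + 221.28 = 830.87 kJ/kg
Q = ṁ·Δh = 2815 kg/h × 830.87 kJ/kg = 2.3389e+06 kJ/h
|Q| = 649.69 kW = 38982 kJ/min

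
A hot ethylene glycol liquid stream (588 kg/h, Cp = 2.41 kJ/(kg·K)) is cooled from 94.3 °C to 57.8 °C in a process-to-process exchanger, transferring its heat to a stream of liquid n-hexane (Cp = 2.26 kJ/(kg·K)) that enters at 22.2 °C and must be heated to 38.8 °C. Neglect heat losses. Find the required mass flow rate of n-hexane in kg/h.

ṁ_c = 1380 kg/h

Heat released by hot stream: Q = 588 × 2.41 × (94.3 − 57.8) = 51723 kJ/h
Energy balance on cold side (adiabatic exchanger): Q = ṁ_c·Cp_c·(T_c,out − T_c,in)
ṁ_c = 51723 / [2.26 × (38.8 − 22.2)] = 1378.7 kg/h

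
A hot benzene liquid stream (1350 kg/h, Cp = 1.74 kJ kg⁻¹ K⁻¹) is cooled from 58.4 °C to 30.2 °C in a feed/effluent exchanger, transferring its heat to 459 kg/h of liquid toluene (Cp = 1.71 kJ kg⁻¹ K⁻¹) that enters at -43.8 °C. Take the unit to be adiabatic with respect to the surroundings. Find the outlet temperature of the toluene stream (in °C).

T_c,out = 40.6 °C

Heat released by hot stream: Q = 1350 × 1.74 × (58.4 − 30.2) = 66242 kJ/h
Energy balance on cold side (adiabatic exchanger): Q = ṁ_c·Cp_c·(T_c,out − T_c,in)
T_c,out = -43.8 + 66242/(459 × 1.71) = 40.596 °C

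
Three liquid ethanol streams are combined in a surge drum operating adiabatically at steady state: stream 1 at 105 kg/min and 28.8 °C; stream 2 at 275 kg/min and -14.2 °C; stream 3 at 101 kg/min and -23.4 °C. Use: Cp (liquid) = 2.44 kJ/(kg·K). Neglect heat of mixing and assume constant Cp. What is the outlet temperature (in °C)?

Energy balance with Q = 0: Σ ṁᵢCp,ᵢ(T_out − Tᵢ) = 0
T_out = Σ ṁᵢCp,ᵢTᵢ / Σ ṁᵢCp,ᵢ
      = -7916.3 / 1173.6 = -6.7451 °C

T_out = -6.75 °C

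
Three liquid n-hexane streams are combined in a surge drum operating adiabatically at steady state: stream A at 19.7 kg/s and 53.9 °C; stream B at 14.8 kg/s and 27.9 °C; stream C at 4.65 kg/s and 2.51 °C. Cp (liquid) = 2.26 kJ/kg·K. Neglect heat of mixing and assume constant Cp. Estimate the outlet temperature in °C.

Adiabatic, steady state ⇒ Σ ṁᵢCp,ᵢ(T_out − Tᵢ) = 0
T_out = Σ ṁᵢCp,ᵢTᵢ / Σ ṁᵢCp,ᵢ
      = 3359.3 / 88.479 = 37.967 °C

T_out = 38.0 °C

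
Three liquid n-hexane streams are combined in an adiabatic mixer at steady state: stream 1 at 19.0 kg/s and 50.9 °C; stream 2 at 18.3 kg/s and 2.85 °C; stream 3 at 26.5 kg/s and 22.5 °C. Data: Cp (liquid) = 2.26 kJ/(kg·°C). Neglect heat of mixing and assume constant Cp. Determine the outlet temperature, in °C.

Adiabatic, steady state ⇒ Σ ṁᵢCp,ᵢ(T_out − Tᵢ) = 0
Σ ṁᵢCp,ᵢTᵢ = 19.0×2.26×50.9 + 18.3×2.26×2.85 + 26.5×2.26×22.5 = 3651
Σ ṁᵢCp,ᵢ = 19.0×2.26 + 18.3×2.26 + 26.5×2.26 = 144.19
T_out = 3651 / 144.19 = 25.321 °C

T_out = 25.3 °C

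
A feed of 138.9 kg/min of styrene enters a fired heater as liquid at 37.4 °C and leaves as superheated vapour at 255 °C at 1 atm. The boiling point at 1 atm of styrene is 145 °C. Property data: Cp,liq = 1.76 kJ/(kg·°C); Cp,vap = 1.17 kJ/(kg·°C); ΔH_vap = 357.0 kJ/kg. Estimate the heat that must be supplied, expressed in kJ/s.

Q = 1560 kJ/s

liquid 37.4→145 °C: 189.38 kJ/kg
vaporisation at 145 °C: 357 kJ/kg
vapour 145→255 °C: 128.7 kJ/kg
Δh = 189.38 + 357 + 128.7 = 675.08 kJ/kg
Q = ṁ·Δh = 138.9 kg/min × 675.08 kJ/kg = 93768 kJ/min
|Q| = 1562.8 kW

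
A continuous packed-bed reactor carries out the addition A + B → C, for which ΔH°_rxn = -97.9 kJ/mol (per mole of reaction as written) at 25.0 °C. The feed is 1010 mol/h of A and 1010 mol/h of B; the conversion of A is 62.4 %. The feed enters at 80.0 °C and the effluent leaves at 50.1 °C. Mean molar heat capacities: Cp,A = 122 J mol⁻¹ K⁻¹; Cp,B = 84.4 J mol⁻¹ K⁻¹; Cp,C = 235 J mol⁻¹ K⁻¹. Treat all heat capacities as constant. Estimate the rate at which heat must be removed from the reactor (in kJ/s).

Extent of reaction ξ = 0.624 × 1010 = 630.24 mol/h
Reaction term: ξ·ΔH°_rxn = 630.24 × -97.9 = -61700 kJ/h
Sensible, feed 80.0→25 °C: -11466 kJ/h
Outlet flows (mol/h): A 379.76, B 379.76, C 630.24
Sensible, products 25→50.1 °C: 5684.9 kJ/h
Q = ΔH = -67481 kJ/h = -18.745 kW
Heat removed = 18.745 kJ/s

Q_out = 18.7 kJ/s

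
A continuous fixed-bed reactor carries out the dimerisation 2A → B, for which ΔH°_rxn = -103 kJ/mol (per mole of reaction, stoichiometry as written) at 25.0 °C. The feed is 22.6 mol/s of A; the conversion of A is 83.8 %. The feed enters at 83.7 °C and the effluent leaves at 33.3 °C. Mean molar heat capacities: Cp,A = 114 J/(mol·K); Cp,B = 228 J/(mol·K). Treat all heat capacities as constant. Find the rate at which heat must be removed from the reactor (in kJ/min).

Extent of reaction ξ = 0.838 × 22.6 / 2 = 9.4694 mol/s
Reaction term: ξ·ΔH°_rxn = 9.4694 × -103 = -975.35 kJ/s
Sensible, feed 83.7→25 °C: -151.23 kJ/s
Outlet flows (mol/s): A 3.6612, B 9.4694
Sensible, products 25→33.3 °C: 21.384 kJ/s
Q = ΔH = -1105.2 kJ/s = -1105.2 kW
Heat removed = 66312 kJ/min

Q_out = 66300 kJ/min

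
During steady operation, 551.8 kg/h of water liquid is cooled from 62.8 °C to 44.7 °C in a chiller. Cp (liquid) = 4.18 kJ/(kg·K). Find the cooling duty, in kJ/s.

Q = ṁ·Cp·ΔT = 551.8 × 4.18 × (44.7 − 62.8) = -41748 kJ/h
Converting: 41748 / 3600 s = 11.597 kW

Q_c = 11.6 kJ/s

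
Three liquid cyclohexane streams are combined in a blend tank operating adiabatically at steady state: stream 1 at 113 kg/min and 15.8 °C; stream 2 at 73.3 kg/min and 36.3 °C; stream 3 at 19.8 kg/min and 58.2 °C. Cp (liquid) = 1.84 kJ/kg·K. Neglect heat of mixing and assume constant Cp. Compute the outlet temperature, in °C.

T_out = 27.2 °C

Energy balance with Q = 0: Σ ṁᵢCp,ᵢ(T_out − Tᵢ) = 0
T_out = Σ ṁᵢCp,ᵢTᵢ / Σ ṁᵢCp,ᵢ
      = 10301 / 379.22 = 27.164 °C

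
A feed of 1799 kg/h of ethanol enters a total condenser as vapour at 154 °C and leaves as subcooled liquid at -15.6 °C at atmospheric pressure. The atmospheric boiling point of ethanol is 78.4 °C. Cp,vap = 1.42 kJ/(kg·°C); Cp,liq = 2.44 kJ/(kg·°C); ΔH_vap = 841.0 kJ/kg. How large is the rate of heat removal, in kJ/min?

vapour 154→78.4 °C: -107.35 kJ/kg
condensation at 78.4 °C: -841 kJ/kg
liquid 78.4→-15.6 °C: -229.36 kJ/kg
Δh = -107.35 + -841 + -229.36 = -1177.7 kJ/kg
Q = ṁ·Δh = 1799 kg/h × -1177.7 kJ/kg = -2.1187e+06 kJ/h
|Q| = 588.53 kW = 35312 kJ/min

Q_c = 35300 kJ/min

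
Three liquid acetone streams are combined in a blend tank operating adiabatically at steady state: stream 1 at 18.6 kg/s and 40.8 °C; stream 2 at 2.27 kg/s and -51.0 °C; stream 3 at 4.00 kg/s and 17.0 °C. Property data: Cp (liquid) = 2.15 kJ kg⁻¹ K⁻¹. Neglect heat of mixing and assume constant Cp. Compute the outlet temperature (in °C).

T_out = 28.6 °C

No heat crosses the boundary, so H_out = H_in.
Σ ṁᵢCp,ᵢTᵢ = 18.6×2.15×40.8 + 2.27×2.15×-51.0 + 4.00×2.15×17.0 = 1528.9
Σ ṁᵢCp,ᵢ = 18.6×2.15 + 2.27×2.15 + 4.00×2.15 = 53.471
T_out = 1528.9 / 53.471 = 28.593 °C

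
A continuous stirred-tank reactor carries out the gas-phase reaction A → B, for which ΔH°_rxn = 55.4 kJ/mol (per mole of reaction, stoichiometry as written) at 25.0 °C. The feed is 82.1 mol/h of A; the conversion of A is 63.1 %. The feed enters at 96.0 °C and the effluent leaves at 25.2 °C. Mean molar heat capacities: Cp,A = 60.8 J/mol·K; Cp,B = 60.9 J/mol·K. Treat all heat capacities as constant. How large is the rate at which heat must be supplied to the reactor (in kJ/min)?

Q_in = 41.9 kJ/min

Extent of reaction ξ = 0.631 × 82.1 = 51.805 mol/h
Reaction term: ξ·ΔH°_rxn = 51.805 × 55.4 = 2870 kJ/h
Sensible, feed 96.0→25 °C: -354.41 kJ/h
Outlet flows (mol/h): A 30.295, B 51.805
Sensible, products 25→25.2 °C: 0.99937 kJ/h
Q = ΔH = 2516.6 kJ/h = 0.69905 kW
Heat supplied = 41.943 kJ/min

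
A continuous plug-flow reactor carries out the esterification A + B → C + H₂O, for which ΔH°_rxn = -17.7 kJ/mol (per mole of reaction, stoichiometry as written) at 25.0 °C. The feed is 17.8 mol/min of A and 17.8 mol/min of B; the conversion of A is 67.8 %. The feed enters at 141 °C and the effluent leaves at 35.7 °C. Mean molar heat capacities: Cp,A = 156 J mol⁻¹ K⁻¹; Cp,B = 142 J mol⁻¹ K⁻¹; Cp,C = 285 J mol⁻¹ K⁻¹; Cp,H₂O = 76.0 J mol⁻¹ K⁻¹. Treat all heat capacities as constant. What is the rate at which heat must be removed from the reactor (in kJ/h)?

Extent of reaction ξ = 0.678 × 17.8 = 12.068 mol/min
Reaction term: ξ·ΔH°_rxn = 12.068 × -17.7 = -213.61 kJ/min
Sensible, feed 141→25 °C: -615.31 kJ/min
Outlet flows (mol/min): A 5.7316, B 5.7316, C 12.068, H₂O 12.068
Sensible, products 25→35.7 °C: 64.892 kJ/min
Q = ΔH = -764.03 kJ/min = -12.734 kW
Heat removed = 45842 kJ/h

Q_out = 45800 kJ/h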